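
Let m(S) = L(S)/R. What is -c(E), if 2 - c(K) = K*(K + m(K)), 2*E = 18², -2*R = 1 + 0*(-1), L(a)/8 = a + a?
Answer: -813566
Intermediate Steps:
L(a) = 16*a (L(a) = 8*(a + a) = 8*(2*a) = 16*a)
R = -½ (R = -(1 + 0*(-1))/2 = -(1 + 0)/2 = -½*1 = -½ ≈ -0.50000)
m(S) = -32*S (m(S) = (16*S)/(-½) = (16*S)*(-2) = -32*S)
E = 162 (E = (½)*18² = (½)*324 = 162)
c(K) = 2 + 31*K² (c(K) = 2 - K*(K - 32*K) = 2 - K*(-31*K) = 2 - (-31)*K² = 2 + 31*K²)
-c(E) = -(2 + 31*162²) = -(2 + 31*26244) = -(2 + 813564) = -1*813566 = -813566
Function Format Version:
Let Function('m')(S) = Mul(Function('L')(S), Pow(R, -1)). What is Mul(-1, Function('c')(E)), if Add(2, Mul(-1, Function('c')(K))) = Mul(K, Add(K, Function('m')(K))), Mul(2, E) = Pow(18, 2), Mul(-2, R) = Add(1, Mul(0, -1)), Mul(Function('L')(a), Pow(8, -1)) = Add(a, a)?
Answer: -813566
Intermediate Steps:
Function('L')(a) = Mul(16, a) (Function('L')(a) = Mul(8, Add(a, a)) = Mul(8, Mul(2, a)) = Mul(16, a))
R = Rational(-1, 2) (R = Mul(Rational(-1, 2), Add(1, Mul(0, -1))) = Mul(Rational(-1, 2), Add(1, 0)) = Mul(Rational(-1, 2), 1) = Rational(-1, 2) ≈ -0.50000)
Function('m')(S) = Mul(-32, S) (Function('m')(S) = Mul(Mul(16, S), Pow(Rational(-1, 2), -1)) = Mul(Mul(16, S), -2) = Mul(-32, S))
E = 162 (E = Mul(Rational(1, 2), Pow(18, 2)) = Mul(Rational(1, 2), 324) = 162)
Function('c')(K) = Add(2, Mul(31, Pow(K, 2))) (Function('c')(K) = Add(2, Mul(-1, Mul(K, Add(K, Mul(-32, K))))) = Add(2, Mul(-1, Mul(K, Mul(-31, K)))) = Add(2, Mul(-1, Mul(-31, Pow(K, 2)))) = Add(2, Mul(31, Pow(K, 2))))
Mul(-1, Function('c')(E)) = Mul(-1, Add(2, Mul(31, Pow(162, 2)))) = Mul(-1, Add(2, Mul(31, 26244))) = Mul(-1, Add(2, 813564)) = Mul(-1, 813566) = -813566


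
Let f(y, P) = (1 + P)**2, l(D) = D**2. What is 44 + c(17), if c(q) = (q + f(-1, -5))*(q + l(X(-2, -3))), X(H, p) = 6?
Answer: 1793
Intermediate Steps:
c(q) = (16 + q)*(36 + q) (c(q) = (q + (1 - 5)**2)*(q + 6**2) = (q + (-4)**2)*(q + 36) = (q + 16)*(36 + q) = (16 + q)*(36 + q))
44 + c(17) = 44 + (576 + 17**2 + 52*17) = 44 + (576 + 289 + 884) = 44 + 1749 = 1793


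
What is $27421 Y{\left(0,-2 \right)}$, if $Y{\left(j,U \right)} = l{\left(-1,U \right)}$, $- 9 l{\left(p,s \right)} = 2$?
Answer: $- \frac{54842}{9} \approx -6093.6$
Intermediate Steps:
$l{\left(p,s \right)} = - \frac{2}{9}$ ($l{\left(p,s \right)} = \left(- \frac{1}{9}\right) 2 = - \frac{2}{9}$)
$Y{\left(j,U \right)} = - \frac{2}{9}$
$27421 Y{\left(0,-2 \right)} = 27421 \left(- \frac{2}{9}\right) = - \frac{54842}{9}$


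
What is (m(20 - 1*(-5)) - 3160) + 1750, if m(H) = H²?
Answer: -785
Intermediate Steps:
(m(20 - 1*(-5)) - 3160) + 1750 = ((20 - 1*(-5))² - 3160) + 1750 = ((20 + 5)² - 3160) + 1750 = (25² - 3160) + 1750 = (625 - 3160) + 1750 = -2535 + 1750 = -785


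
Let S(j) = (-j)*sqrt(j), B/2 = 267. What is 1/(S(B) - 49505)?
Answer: -49505/2298471721 + 534*sqrt(534)/2298471721 ≈ -1.6169e-5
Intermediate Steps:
B = 534 (B = 2*267 = 534)
S(j) = -j**(3/2)
1/(S(B) - 49505) = 1/(-534**(3/2) - 49505) = 1/(-534*sqrt(534) - 49505) = 1/(-49505 - 534*sqrt(534))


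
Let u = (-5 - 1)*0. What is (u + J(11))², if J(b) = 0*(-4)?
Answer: 0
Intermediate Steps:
J(b) = 0
u = 0 (u = -6*0 = 0)
(u + J(11))² = (0 + 0)² = 0² = 0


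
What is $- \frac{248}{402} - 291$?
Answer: $- \frac{58615}{201} \approx -291.62$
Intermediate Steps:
$- \frac{248}{402} - 291 = \left(-248\right) \frac{1}{402} - 291 = - \frac{124}{201} - 291 = - \frac{58615}{201}$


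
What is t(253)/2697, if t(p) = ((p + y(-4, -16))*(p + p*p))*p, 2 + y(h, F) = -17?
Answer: 1268146308/899 ≈ 1.4106e+6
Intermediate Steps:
y(h, F) = -19 (y(h, F) = -2 - 17 = -19)
t(p) = p*(-19 + p)*(p + p²) (t(p) = ((p - 19)*(p + p*p))*p = ((-19 + p)*(p + p²))*p = p*(-19 + p)*(p + p²))
t(253)/2697 = (253²*(-19 + 253² - 18*253))/2697 = (64009*(-19 + 64009 - 4554))*(1/2697) = (64009*59436)*(1/2697) = 3804438924*(1/2697) = 1268146308/899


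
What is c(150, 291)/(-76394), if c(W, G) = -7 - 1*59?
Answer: 33/38197 ≈ 0.00086394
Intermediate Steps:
c(W, G) = -66 (c(W, G) = -7 - 59 = -66)
c(150, 291)/(-76394) = -66/(-76394) = -66*(-1/76394) = 33/38197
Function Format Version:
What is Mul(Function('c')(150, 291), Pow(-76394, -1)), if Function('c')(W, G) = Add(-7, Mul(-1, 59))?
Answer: Rational(33, 38197) ≈ 0.00086394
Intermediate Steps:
Function('c')(W, G) = -66 (Function('c')(W, G) = Add(-7, -59) = -66)
Mul(Function('c')(150, 291), Pow(-76394, -1)) = Mul(-66, Pow(-76394, -1)) = Mul(-66, Rational(-1, 76394)) = Rational(33, 38197)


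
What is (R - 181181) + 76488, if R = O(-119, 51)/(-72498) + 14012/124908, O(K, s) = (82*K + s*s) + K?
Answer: -39502247147122/377315841 ≈ -1.0469e+5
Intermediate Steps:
O(K, s) = s² + 83*K (O(K, s) = (82*K + s²) + K = (s² + 82*K) + K = s² + 83*K)
R = 80194691/377315841 (R = (51² + 83*(-119))/(-72498) + 14012/124908 = (2601 - 9877)*(-1/72498) + 14012*(1/124908) = -7276*(-1/72498) + 3503/31227 = 3638/36249 + 3503/31227 = 80194691/377315841 ≈ 0.21254)
(R - 181181) + 76488 = (80194691/377315841 - 181181) + 76488 = -68362381193530/377315841 + 76488 = -39502247147122/377315841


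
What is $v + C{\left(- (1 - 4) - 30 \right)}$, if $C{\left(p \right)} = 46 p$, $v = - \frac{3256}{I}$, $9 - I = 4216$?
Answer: $- \frac{5221838}{4207} \approx -1241.2$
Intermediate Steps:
$I = -4207$ ($I = 9 - 4216 = -4207$)
$v = \frac{3256}{4207}$ ($v = - \frac{3256}{-4207} = \left(-3256\right) \left(- \frac{1}{4207}\right) = \frac{3256}{4207} \approx 0.77395$)
$v + C{\left(- (1 - 4) - 30 \right)} = \frac{3256}{4207} + 46 \left(- (1 - 4) - 30\right) = \frac{3256}{4207} + 46 \left(\left(-1\right) \left(-3\right) - 30\right) = \frac{3256}{4207} + 46 \left(3 - 30\right) = \frac{3256}{4207} + 46 \left(-27\right) = \frac{3256}{4207} - 1242 = - \frac{5221838}{4207}$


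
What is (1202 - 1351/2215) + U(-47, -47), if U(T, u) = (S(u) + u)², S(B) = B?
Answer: 22232819/2215 ≈ 10037.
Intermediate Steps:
U(T, u) = 4*u² (U(T, u) = (u + u)² = (2*u)² = 4*u²)
(1202 - 1351/2215) + U(-47, -47) = (1202 - 1351/2215) + 4*(-47)² = (1202 - 1351*1/2215) + 4*2209 = (1202 - 1351/2215) + 8836 = 2661079/2215 + 8836 = 22232819/2215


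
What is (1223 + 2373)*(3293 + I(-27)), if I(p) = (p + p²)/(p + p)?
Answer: 11794880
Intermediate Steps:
I(p) = (p + p²)/(2*p) (I(p) = (p + p²)/((2*p)) = (p + p²)*(1/(2*p)) = (p + p²)/(2*p))
(1223 + 2373)*(3293 + I(-27)) = (1223 + 2373)*(3293 + (½ + (½)*(-27))) = 3596*(3293 + (½ - 27/2)) = 3596*(3293 - 13) = 3596*3280 = 11794880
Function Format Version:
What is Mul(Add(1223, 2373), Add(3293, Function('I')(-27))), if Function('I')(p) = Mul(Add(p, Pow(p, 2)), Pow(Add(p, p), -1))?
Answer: 11794880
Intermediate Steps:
Function('I')(p) = Mul(Rational(1, 2), Pow(p, -1), Add(p, Pow(p, 2))) (Function('I')(p) = Mul(Add(p, Pow(p, 2)), Pow(Mul(2, p), -1)) = Mul(Add(p, Pow(p, 2)), Mul(Rational(1, 2), Pow(p, -1))) = Mul(Rational(1, 2), Pow(p, -1), Add(p, Pow(p, 2))))
Mul(Add(1223, 2373), Add(3293, Function('I')(-27))) = Mul(Add(1223, 2373), Add(3293, Add(Rational(1, 2), Mul(Rational(1, 2), -27)))) = Mul(3596, Add(3293, Add(Rational(1, 2), Rational(-27, 2)))) = Mul(3596, Add(3293, -13)) = Mul(3596, 3280) = 11794880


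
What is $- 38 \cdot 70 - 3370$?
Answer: $-6030$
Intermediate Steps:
$- 38 \cdot 70 - 3370 = \left(-1\right) 2660 - 3370 = -2660 - 3370 = -6030$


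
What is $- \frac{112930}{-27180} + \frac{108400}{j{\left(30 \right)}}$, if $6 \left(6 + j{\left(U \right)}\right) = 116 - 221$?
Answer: $- \frac{588731629}{127746} \approx -4608.6$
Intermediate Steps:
$j{\left(U \right)} = - \frac{47}{2}$ ($j{\left(U \right)} = -6 + \frac{116 - 221}{6} = -6 + \frac{1}{6} \left(-105\right) = -6 - \frac{35}{2} = - \frac{47}{2}$)
$- \frac{112930}{-27180} + \frac{108400}{j{\left(30 \right)}} = - \frac{112930}{-27180} + \frac{108400}{- \frac{47}{2}} = \left(-112930\right) \left(- \frac{1}{27180}\right) + 108400 \left(- \frac{2}{47}\right) = \frac{11293}{2718} - \frac{216800}{47} = - \frac{588731629}{127746}$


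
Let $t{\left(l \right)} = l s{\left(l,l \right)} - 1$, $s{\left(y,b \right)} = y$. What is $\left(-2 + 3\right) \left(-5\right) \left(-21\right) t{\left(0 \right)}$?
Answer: $-105$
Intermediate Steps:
$t{\left(l \right)} = -1 + l^{2}$ ($t{\left(l \right)} = l l - 1 = l^{2} - 1 = -1 + l^{2}$)
$\left(-2 + 3\right) \left(-5\right) \left(-21\right) t{\left(0 \right)} = \left(-2 + 3\right) \left(-5\right) \left(-21\right) \left(-1 + 0^{2}\right) = 1 \left(-5\right) \left(-21\right) \left(-1 + 0\right) = \left(-5\right) \left(-21\right) \left(-1\right) = 105 \left(-1\right) = -105$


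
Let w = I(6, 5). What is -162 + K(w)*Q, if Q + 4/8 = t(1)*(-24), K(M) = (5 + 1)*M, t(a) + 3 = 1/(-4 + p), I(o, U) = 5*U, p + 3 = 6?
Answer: 14163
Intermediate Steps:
p = 3 (p = -3 + 6 = 3)
w = 25 (w = 5*5 = 25)
t(a) = -4 (t(a) = -3 + 1/(-4 + 3) = -3 + 1/(-1) = -3 - 1 = -4)
K(M) = 6*M
Q = 191/2 (Q = -1/2 - 4*(-24) = -1/2 + 96 = 191/2 ≈ 95.500)
-162 + K(w)*Q = -162 + (6*25)*(191/2) = -162 + 150*(191/2) = -162 + 14325 = 14163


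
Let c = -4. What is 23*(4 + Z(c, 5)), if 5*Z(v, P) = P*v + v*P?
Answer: -92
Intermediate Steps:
Z(v, P) = 2*P*v/5 (Z(v, P) = (P*v + v*P)/5 = (P*v + P*v)/5 = (2*P*v)/5 = 2*P*v/5)
23*(4 + Z(c, 5)) = 23*(4 + (⅖)*5*(-4)) = 23*(4 - 8) = 23*(-4) = -92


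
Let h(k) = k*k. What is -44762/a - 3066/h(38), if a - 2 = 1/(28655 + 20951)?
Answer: -1603326936913/71631786 ≈ -22383.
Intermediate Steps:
h(k) = k²
a = 99213/49606 (a = 2 + 1/(28655 + 20951) = 2 + 1/49606 = 99213/49606 ≈ 2.0000)
-44762/a - 3066/h(38) = -44762/99213/49606 - 3066/(38²) = -44762*49606/99213 - 3066/1444 = -2220463772/99213 - 3066*1/1444 = -2220463772/99213 - 1533/722 = -1603326936913/71631786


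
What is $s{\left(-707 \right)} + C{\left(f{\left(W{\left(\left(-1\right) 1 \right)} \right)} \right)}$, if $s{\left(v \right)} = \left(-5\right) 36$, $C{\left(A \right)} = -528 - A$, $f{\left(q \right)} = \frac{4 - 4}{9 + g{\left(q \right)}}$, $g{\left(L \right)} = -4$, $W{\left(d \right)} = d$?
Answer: $-708$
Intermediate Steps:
$f{\left(q \right)} = 0$ ($f{\left(q \right)} = \frac{4 - 4}{9 - 4} = \frac{0}{5} = 0 \cdot \frac{1}{5} = 0$)
$s{\left(v \right)} = -180$
$s{\left(-707 \right)} + C{\left(f{\left(W{\left(\left(-1\right) 1 \right)} \right)} \right)} = -180 - 528 = -708$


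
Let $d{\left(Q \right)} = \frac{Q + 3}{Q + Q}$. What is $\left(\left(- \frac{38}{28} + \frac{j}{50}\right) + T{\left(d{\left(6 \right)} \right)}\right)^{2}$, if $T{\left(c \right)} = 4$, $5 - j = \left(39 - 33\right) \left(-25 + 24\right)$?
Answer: $\frac{251001}{30625} \approx 8.196$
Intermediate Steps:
$d{\left(Q \right)} = \frac{3 + Q}{2 Q}$
$j = 11$ ($j = 5 - \left(39 - 33\right) \left(-25 + 24\right) = 5 - 6 \left(-1\right) = 5 - -6 = 5 + 6 = 11$)
$\left(\left(- \frac{38}{28} + \frac{j}{50}\right) + T{\left(d{\left(6 \right)} \right)}\right)^{2} = \left(\left(- \frac{38}{28} + \frac{11}{50}\right) + 4\right)^{2} = \left(\left(\left(-38\right) \frac{1}{28} + 11 \cdot \frac{1}{50}\right) + 4\right)^{2} = \left(\left(- \frac{19}{14} + \frac{11}{50}\right) + 4\right)^{2} = \left(- \frac{199}{175} + 4\right)^{2} = \left(\frac{501}{175}\right)^{2} = \frac{251001}{30625}$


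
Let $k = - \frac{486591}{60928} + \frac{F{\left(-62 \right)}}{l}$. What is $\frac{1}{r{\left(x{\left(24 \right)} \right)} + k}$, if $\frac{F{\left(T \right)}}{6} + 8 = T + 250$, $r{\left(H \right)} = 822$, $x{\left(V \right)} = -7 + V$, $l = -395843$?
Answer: $\frac{202671616}{164976913365} \approx 0.0012285$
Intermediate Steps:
$F{\left(T \right)} = 1452 + 6 T$ ($F{\left(T \right)} = -48 + 6 \left(T + 250\right) = -48 + 6 \left(250 + T\right) = -48 + \left(1500 + 6 T\right) = 1452 + 6 T$)
$k = - \frac{1619154987}{202671616}$ ($k = - \frac{486591}{60928} + \frac{1452 + 6 \left(-62\right)}{-395843} = \left(-486591\right) \frac{1}{60928} + \left(1452 - 372\right) \left(- \frac{1}{395843}\right) = - \frac{4089}{512} + 1080 \left(- \frac{1}{395843}\right) = - \frac{4089}{512} - \frac{1080}{395843} = - \frac{1619154987}{202671616} \approx -7.9891$)
$\frac{1}{r{\left(x{\left(24 \right)} \right)} + k} = \frac{1}{822 - \frac{1619154987}{202671616}} = \frac{1}{\frac{164976913365}{202671616}} = \frac{202671616}{164976913365}$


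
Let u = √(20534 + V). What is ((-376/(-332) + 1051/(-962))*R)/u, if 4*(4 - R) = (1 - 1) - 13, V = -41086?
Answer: -92655*I*√5138/3281989984 ≈ -0.0020236*I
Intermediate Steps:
R = 29/4 (R = 4 - ((1 - 1) - 13)/4 = 4 - (0 - 13)/4 = 4 - ¼*(-13) = 4 + 13/4 = 29/4 ≈ 7.2500)
u = 2*I*√5138 (u = √(20534 - 41086) = √(-20552) = 2*I*√5138 ≈ 143.36*I)
((-376/(-332) + 1051/(-962))*R)/u = ((-376/(-332) + 1051/(-962))*(29/4))/((2*I*√5138)) = ((-376*(-1/332) + 1051*(-1/962))*(29/4))*(-I*√5138/10276) = ((94/83 - 1051/962)*(29/4))*(-I*√5138/10276) = ((3195/79846)*(29/4))*(-I*√5138/10276) = 92655*(-I*√5138/10276)/319384 = -92655*I*√5138/3281989984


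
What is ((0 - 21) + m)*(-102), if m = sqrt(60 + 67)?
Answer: 2142 - 102*sqrt(127) ≈ 992.52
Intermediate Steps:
m = sqrt(127) ≈ 11.269
((0 - 21) + m)*(-102) = ((0 - 21) + sqrt(127))*(-102) = (-21 + sqrt(127))*(-102) = 2142 - 102*sqrt(127)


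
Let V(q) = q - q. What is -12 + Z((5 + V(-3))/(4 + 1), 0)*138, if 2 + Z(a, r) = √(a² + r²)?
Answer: -150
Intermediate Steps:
V(q) = 0
Z(a, r) = -2 + √(a² + r²)
-12 + Z((5 + V(-3))/(4 + 1), 0)*138 = -12 + (-2 + √(((5 + 0)/(4 + 1))² + 0²))*138 = -12 + (-2 + √((5/5)² + 0))*138 = -12 + (-2 + √((5*(⅕))² + 0))*138 = -12 + (-2 + √(1² + 0))*138 = -12 + (-2 + √(1 + 0))*138 = -12 + (-2 + √1)*138 = -12 + (-2 + 1)*138 = -12 - 1*138 = -12 - 138 = -150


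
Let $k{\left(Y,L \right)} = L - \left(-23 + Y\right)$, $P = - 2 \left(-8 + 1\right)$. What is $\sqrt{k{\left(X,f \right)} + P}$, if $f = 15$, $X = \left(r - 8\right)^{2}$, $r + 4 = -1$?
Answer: $3 i \sqrt{13} \approx 10.817 i$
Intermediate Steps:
$P = 14$ ($P = \left(-2\right) \left(-7\right) = 14$)
$r = -5$ ($r = -4 - 1 = -5$)
$X = 169$ ($X = \left(-5 - 8\right)^{2} = \left(-13\right)^{2} = 169$)
$k{\left(Y,L \right)} = 23 + L - Y$
$\sqrt{k{\left(X,f \right)} + P} = \sqrt{\left(23 + 15 - 169\right) + 14} = \sqrt{-131 + 14} = \sqrt{-117} = 3 i \sqrt{13}$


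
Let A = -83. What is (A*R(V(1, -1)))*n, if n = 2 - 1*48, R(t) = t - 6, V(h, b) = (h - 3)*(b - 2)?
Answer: 0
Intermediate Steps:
V(h, b) = (-3 + h)*(-2 + b)
R(t) = -6 + t
n = -46 (n = 2 - 48 = -46)
(A*R(V(1, -1)))*n = -83*(-6 + (6 - 3*(-1) - 2*1 - 1*1))*(-46) = -83*(-6 + (6 + 3 - 2 - 1))*(-46) = -83*(-6 + 6)*(-46) = -83*0*(-46) = 0*(-46) = 0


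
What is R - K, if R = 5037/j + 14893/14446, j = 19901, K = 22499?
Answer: -6467864895059/287489846 ≈ -22498.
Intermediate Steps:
R = 369150095/287489846 (R = 5037/19901 + 14893/14446 = 369150095/287489846 ≈ 1.2840)
R - K = 369150095/287489846 - 1*22499 = 369150095/287489846 - 22499 = -6467864895059/287489846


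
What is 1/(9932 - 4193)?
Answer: 1/5739 ≈ 0.00017425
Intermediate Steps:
1/(9932 - 4193) = 1/5739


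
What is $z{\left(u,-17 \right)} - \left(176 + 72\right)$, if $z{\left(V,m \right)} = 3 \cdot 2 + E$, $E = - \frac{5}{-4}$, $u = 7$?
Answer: $- \frac{963}{4} \approx -240.75$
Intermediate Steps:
$E = \frac{5}{4}$ ($E = \left(-5\right) \left(- \frac{1}{4}\right) = \frac{5}{4} \approx 1.25$)
$z{\left(V,m \right)} = \frac{29}{4}$ ($z{\left(V,m \right)} = 3 \cdot 2 + \frac{5}{4} = 6 + \frac{5}{4} = \frac{29}{4}$)
$z{\left(u,-17 \right)} - \left(176 + 72\right) = \frac{29}{4} - \left(176 + 72\right) = \frac{29}{4} - 248 = - \frac{963}{4}$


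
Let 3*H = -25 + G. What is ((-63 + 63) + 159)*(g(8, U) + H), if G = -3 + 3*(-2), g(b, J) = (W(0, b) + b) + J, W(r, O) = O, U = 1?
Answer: 901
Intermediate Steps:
g(b, J) = J + 2*b (g(b, J) = (b + b) + J = 2*b + J = J + 2*b)
G = -9 (G = -3 - 6 = -9)
H = -34/3 (H = (-25 - 9)/3 = (1/3)*(-34) = -34/3 ≈ -11.333)
((-63 + 63) + 159)*(g(8, U) + H) = ((-63 + 63) + 159)*((1 + 2*8) - 34/3) = (0 + 159)*((1 + 16) - 34/3) = 159*(17 - 34/3) = 159*(17/3) = 901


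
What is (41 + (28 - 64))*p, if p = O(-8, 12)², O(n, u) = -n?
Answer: 320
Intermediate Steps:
p = 64 (p = (-1*(-8))² = 8² = 64)
(41 + (28 - 64))*p = (41 + (28 - 64))*64 = (41 - 36)*64 = 5*64 = 320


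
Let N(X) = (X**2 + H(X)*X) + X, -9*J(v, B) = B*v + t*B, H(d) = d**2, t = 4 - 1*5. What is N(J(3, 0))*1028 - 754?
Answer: -754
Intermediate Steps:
t = -1 (t = 4 - 5 = -1)
J(v, B) = B/9 - B*v/9 (J(v, B) = -(B*v - B)/9 = -(-B + B*v)/9 = B/9 - B*v/9)
N(X) = X + X**2 + X**3 (N(X) = (X**2 + X**2*X) + X = (X**2 + X**3) + X = X + X**2 + X**3)
N(J(3, 0))*1028 - 754 = (((1/9)*0*(1 - 1*3))*(1 + (1/9)*0*(1 - 1*3) + ((1/9)*0*(1 - 1*3))**2))*1028 - 754 = (((1/9)*0*(1 - 3))*(1 + (1/9)*0*(1 - 3) + ((1/9)*0*(1 - 3))**2))*1028 - 754 = (((1/9)*0*(-2))*(1 + (1/9)*0*(-2) + ((1/9)*0*(-2))**2))*1028 - 754 = (0*(1 + 0 + 0**2))*1028 - 754 = (0*(1 + 0 + 0))*1028 - 754 = (0*1)*1028 - 754 = 0*1028 - 754 = 0 - 754 = -754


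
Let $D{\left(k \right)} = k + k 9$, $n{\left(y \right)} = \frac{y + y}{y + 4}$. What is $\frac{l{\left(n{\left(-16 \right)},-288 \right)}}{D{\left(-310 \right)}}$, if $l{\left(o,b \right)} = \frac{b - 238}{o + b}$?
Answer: $- \frac{789}{1326800} \approx -0.00059466$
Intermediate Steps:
$n{\left(y \right)} = \frac{2 y}{4 + y}$
$D{\left(k \right)} = 10 k$ ($D{\left(k \right)} = k + 9 k = 10 k$)
$l{\left(o,b \right)} = \frac{-238 + b}{b + o}$
$\frac{l{\left(n{\left(-16 \right)},-288 \right)}}{D{\left(-310 \right)}} = \frac{\frac{1}{-288 + 2 \left(-16\right) \frac{1}{4 - 16}} \left(-238 - 288\right)}{10 \left(-310\right)} = \frac{\frac{1}{-288 + 2 \left(-16\right) \frac{1}{-12}} \left(-526\right)}{-3100} = \frac{1}{-288 + 2 \left(-16\right) \left(- \frac{1}{12}\right)} \left(-526\right) \left(- \frac{1}{3100}\right) = \frac{1}{-288 + \frac{8}{3}} \left(-526\right) \left(- \frac{1}{3100}\right) = \frac{1}{- \frac{856}{3}} \left(-526\right) \left(- \frac{1}{3100}\right) = \left(- \frac{3}{856}\right) \left(-526\right) \left(- \frac{1}{3100}\right) = \frac{789}{428} \left(- \frac{1}{3100}\right) = - \frac{789}{1326800}$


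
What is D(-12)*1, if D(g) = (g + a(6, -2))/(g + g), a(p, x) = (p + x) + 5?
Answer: ⅛ ≈ 0.12500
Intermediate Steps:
a(p, x) = 5 + p + x
D(g) = (9 + g)/(2*g) (D(g) = (g + (5 + 6 - 2))/(g + g) = (g + 9)/((2*g)) = (9 + g)*(1/(2*g)) = (9 + g)/(2*g))
D(-12)*1 = ((½)*(9 - 12)/(-12))*1 = ((½)*(-1/12)*(-3))*1 = (⅛)*1 = ⅛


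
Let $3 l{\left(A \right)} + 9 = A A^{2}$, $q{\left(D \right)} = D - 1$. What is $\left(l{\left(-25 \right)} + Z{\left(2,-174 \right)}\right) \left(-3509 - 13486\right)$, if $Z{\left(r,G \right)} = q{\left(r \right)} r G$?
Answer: $94480870$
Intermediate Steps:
$q{\left(D \right)} = -1 + D$
$l{\left(A \right)} = -3 + \frac{A^{3}}{3}$ ($l{\left(A \right)} = -3 + \frac{A A^{2}}{3} = -3 + \frac{A^{3}}{3}$)
$Z{\left(r,G \right)} = G r \left(-1 + r\right)$ ($Z{\left(r,G \right)} = \left(-1 + r\right) r G = r \left(-1 + r\right) G = G r \left(-1 + r\right)$)
$\left(l{\left(-25 \right)} + Z{\left(2,-174 \right)}\right) \left(-3509 - 13486\right) = \left(\left(-3 + \frac{\left(-25\right)^{3}}{3}\right) - 348 \left(-1 + 2\right)\right) \left(-3509 - 13486\right) = \left(\left(-3 + \frac{1}{3} \left(-15625\right)\right) - 348 \cdot 1\right) \left(-16995\right) = \left(\left(-3 - \frac{15625}{3}\right) - 348\right) \left(-16995\right) = \left(- \frac{15634}{3} - 348\right) \left(-16995\right) = \left(- \frac{16678}{3}\right) \left(-16995\right) = 94480870$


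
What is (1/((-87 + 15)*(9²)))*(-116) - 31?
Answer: -45169/1458 ≈ -30.980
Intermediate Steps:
(1/((-87 + 15)*(9²)))*(-116) - 31 = (1/(-72*81))*(-116) - 31 = -1/72*1/81*(-116) - 31 = -1/5832*(-116) - 31 = 29/1458 - 31 = -45169/1458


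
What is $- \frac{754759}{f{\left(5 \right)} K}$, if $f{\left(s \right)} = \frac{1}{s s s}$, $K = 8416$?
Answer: $- \frac{94344875}{8416} \approx -11210.0$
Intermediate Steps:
$f{\left(s \right)} = \frac{1}{s^{3}}$ ($f{\left(s \right)} = \frac{1}{s^{2} s} = \frac{1}{s^{3}}$)
$- \frac{754759}{f{\left(5 \right)} K} = - \frac{754759}{\frac{1}{125} \cdot 8416} = - \frac{754759}{\frac{8416}{125}} = \left(-754759\right) \frac{125}{8416} = - \frac{94344875}{8416}$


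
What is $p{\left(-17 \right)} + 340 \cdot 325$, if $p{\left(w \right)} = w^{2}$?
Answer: $110789$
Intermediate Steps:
$p{\left(-17 \right)} + 340 \cdot 325 = \left(-17\right)^{2} + 340 \cdot 325 = 289 + 110500 = 110789$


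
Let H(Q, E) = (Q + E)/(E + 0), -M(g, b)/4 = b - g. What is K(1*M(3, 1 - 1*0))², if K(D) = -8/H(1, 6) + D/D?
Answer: 1681/49 ≈ 34.306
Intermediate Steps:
M(g, b) = -4*b + 4*g (M(g, b) = -4*(b - g) = -4*b + 4*g)
H(Q, E) = (E + Q)/E
K(D) = -41/7 (K(D) = -8*6/(6 + 1) + D/D = -8/((⅙)*7) + 1 = -8/7/6 + 1 = -8*6/7 + 1 = -48/7 + 1 = -41/7)
K(1*M(3, 1 - 1*0))² = (-41/7)² = 1681/49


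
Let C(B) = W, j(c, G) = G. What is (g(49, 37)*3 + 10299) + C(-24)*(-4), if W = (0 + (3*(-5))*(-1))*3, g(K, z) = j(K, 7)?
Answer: 10140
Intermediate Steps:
g(K, z) = 7
W = 45 (W = (0 - 15*(-1))*3 = (0 + 15)*3 = 15*3 = 45)
C(B) = 45
(g(49, 37)*3 + 10299) + C(-24)*(-4) = (7*3 + 10299) + 45*(-4) = (21 + 10299) - 180 = 10320 - 180 = 10140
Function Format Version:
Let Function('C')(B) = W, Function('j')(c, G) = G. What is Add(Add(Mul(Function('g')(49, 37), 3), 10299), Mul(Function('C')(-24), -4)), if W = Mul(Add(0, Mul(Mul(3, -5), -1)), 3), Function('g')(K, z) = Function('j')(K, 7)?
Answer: 10140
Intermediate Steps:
Function('g')(K, z) = 7
W = 45 (W = Mul(Add(0, Mul(-15, -1)), 3) = Mul(Add(0, 15), 3) = Mul(15, 3) = 45)
Function('C')(B) = 45
Add(Add(Mul(Function('g')(49, 37), 3), 10299), Mul(Function('C')(-24), -4)) = Add(Add(Mul(7, 3), 10299), Mul(45, -4)) = Add(Add(21, 10299), -180) = Add(10320, -180) = 10140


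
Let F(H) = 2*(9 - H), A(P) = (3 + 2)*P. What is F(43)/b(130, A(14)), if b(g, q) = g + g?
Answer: -17/65 ≈ -0.26154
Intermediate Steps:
A(P) = 5*P
b(g, q) = 2*g
F(H) = 18 - 2*H
F(43)/b(130, A(14)) = (18 - 2*43)/((2*130)) = (18 - 86)/260 = -68*1/260 = -17/65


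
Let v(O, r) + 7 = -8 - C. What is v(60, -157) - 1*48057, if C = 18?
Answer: -48090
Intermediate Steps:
v(O, r) = -33 (v(O, r) = -7 + (-8 - 1*18) = -7 + (-8 - 18) = -7 - 26 = -33)
v(60, -157) - 1*48057 = -33 - 1*48057 = -33 - 48057 = -48090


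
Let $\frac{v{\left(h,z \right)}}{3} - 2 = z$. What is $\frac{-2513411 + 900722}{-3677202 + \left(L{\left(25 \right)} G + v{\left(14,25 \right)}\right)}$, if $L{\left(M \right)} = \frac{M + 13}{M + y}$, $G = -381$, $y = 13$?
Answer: $\frac{537563}{1225834} \approx 0.43853$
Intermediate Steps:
$v{\left(h,z \right)} = 6 + 3 z$
$L{\left(M \right)} = 1$ ($L{\left(M \right)} = \frac{M + 13}{M + 13} = \frac{13 + M}{13 + M} = 1$)
$\frac{-2513411 + 900722}{-3677202 + \left(L{\left(25 \right)} G + v{\left(14,25 \right)}\right)} = \frac{-2513411 + 900722}{-3677202 + \left(1 \left(-381\right) + \left(6 + 3 \cdot 25\right)\right)} = - \frac{1612689}{-3677202 + \left(-381 + \left(6 + 75\right)\right)} = - \frac{1612689}{-3677202 + \left(-381 + 81\right)} = - \frac{1612689}{-3677202 - 300} = - \frac{1612689}{-3677502} = \left(-1612689\right) \left(- \frac{1}{3677502}\right) = \frac{537563}{1225834}$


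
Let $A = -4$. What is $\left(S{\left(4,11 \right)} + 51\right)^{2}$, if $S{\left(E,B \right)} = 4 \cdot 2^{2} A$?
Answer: $169$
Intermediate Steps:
$S{\left(E,B \right)} = -64$ ($S{\left(E,B \right)} = 4 \cdot 2^{2} \left(-4\right) = 4 \cdot 4 \left(-4\right) = 16 \left(-4\right) = -64$)
$\left(S{\left(4,11 \right)} + 51\right)^{2} = \left(-64 + 51\right)^{2} = \left(-13\right)^{2} = 169$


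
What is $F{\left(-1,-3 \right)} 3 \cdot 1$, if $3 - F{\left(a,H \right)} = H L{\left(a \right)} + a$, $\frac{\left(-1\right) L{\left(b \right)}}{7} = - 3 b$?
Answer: $-177$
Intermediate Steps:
$L{\left(b \right)} = 21 b$ ($L{\left(b \right)} = - 7 \left(- 3 b\right) = 21 b$)
$F{\left(a,H \right)} = 3 - a - 21 H a$ ($F{\left(a,H \right)} = 3 - \left(H 21 a + a\right) = 3 - \left(21 H a + a\right) = 3 - \left(a + 21 H a\right) = 3 - a - 21 H a$)
$F{\left(-1,-3 \right)} 3 \cdot 1 = \left(3 - -1 - \left(-63\right) \left(-1\right)\right) 3 \cdot 1 = \left(3 + 1 - 63\right) 3 \cdot 1 = \left(-59\right) 3 \cdot 1 = \left(-177\right) 1 = -177$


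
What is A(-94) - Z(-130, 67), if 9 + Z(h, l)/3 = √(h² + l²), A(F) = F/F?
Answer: 28 - 3*√21389 ≈ -410.75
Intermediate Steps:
A(F) = 1
Z(h, l) = -27 + 3*√(h² + l²)
A(-94) - Z(-130, 67) = 1 - (-27 + 3*√((-130)² + 67²)) = 1 - (-27 + 3*√(16900 + 4489)) = 1 - (-27 + 3*√21389) = 1 + (27 - 3*√21389) = 28 - 3*√21389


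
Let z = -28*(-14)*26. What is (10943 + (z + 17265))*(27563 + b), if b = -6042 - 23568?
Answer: -78604800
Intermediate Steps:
b = -29610
z = 10192 (z = 392*26 = 10192)
(10943 + (z + 17265))*(27563 + b) = (10943 + (10192 + 17265))*(27563 - 29610) = (10943 + 27457)*(-2047) = 38400*(-2047) = -78604800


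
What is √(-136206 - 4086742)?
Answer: 2*I*√1055737 ≈ 2055.0*I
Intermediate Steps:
√(-136206 - 4086742) = √(-4222948) = 2*I*√1055737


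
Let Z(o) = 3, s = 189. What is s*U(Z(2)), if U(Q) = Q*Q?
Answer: 1701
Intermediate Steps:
U(Q) = Q**2
s*U(Z(2)) = 189*3**2 = 189*9 = 1701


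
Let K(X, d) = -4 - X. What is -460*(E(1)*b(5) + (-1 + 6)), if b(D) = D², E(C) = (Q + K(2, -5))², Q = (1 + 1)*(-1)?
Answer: -738300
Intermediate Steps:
Q = -2 (Q = 2*(-1) = -2)
E(C) = 64 (E(C) = (-2 + (-4 - 1*2))² = (-2 + (-4 - 2))² = (-2 - 6)² = (-8)² = 64)
-460*(E(1)*b(5) + (-1 + 6)) = -460*(64*5² + (-1 + 6)) = -460*(64*25 + 5) = -460*(1600 + 5) = -460*1605 = -738300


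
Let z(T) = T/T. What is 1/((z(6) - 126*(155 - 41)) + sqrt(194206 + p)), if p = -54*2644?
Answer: -14363/206244339 - sqrt(51430)/206244339 ≈ -7.0740e-5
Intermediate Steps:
p = -142776
z(T) = 1
1/((z(6) - 126*(155 - 41)) + sqrt(194206 + p)) = 1/((1 - 126*(155 - 41)) + sqrt(194206 - 142776)) = 1/((1 - 126*114) + sqrt(51430)) = 1/((1 - 14364) + sqrt(51430)) = 1/(-14363 + sqrt(51430))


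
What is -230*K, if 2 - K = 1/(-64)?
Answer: -14835/32 ≈ -463.59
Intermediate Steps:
K = 129/64 (K = 2 - 1/(-64) = 2 - 1*(-1/64) = 2 + 1/64 = 129/64 ≈ 2.0156)
-230*K = -230*129/64 = -14835/32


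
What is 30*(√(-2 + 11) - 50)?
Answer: -1410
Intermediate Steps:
30*(√(-2 + 11) - 50) = 30*(√9 - 50) = 30*(3 - 50) = 30*(-47) = -1410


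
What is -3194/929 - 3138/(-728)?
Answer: 294985/338156 ≈ 0.87233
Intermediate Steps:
-3194/929 - 3138/(-728) = -3194*1/929 - 3138*(-1/728) = -3194/929 + 1569/364 = 294985/338156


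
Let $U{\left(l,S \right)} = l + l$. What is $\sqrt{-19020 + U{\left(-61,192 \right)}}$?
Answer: $i \sqrt{19142} \approx 138.35 i$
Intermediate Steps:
$U{\left(l,S \right)} = 2 l$
$\sqrt{-19020 + U{\left(-61,192 \right)}} = \sqrt{-19020 + 2 \left(-61\right)} = \sqrt{-19020 - 122} = \sqrt{-19142} = i \sqrt{19142}$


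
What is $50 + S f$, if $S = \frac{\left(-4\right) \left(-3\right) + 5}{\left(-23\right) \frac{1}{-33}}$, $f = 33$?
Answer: $\frac{19663}{23} \approx 854.91$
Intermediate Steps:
$S = \frac{561}{23}$ ($S = \frac{12 + 5}{\left(-23\right) \left(- \frac{1}{33}\right)} = \frac{17}{\frac{23}{33}} = 17 \cdot \frac{33}{23} = \frac{561}{23} \approx 24.391$)
$50 + S f = 50 + \frac{561}{23} \cdot 33 = 50 + \frac{18513}{23} = \frac{19663}{23}$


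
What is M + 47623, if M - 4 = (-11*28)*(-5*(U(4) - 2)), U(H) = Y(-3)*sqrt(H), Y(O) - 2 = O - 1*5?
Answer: 26067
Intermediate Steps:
Y(O) = -3 + O (Y(O) = 2 + (O - 1*5) = 2 + (O - 5) = 2 + (-5 + O) = -3 + O)
U(H) = -6*sqrt(H) (U(H) = (-3 - 3)*sqrt(H) = -6*sqrt(H))
M = -21556 (M = 4 + (-11*28)*(-5*(-6*sqrt(4) - 2)) = 4 - (-1540)*(-6*2 - 2) = 4 - (-1540)*(-12 - 2) = 4 - (-1540)*(-14) = 4 - 308*70 = 4 - 21560 = -21556)
M + 47623 = -21556 + 47623 = 26067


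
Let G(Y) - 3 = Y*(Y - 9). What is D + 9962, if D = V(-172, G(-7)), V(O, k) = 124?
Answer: 10086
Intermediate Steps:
G(Y) = 3 + Y*(-9 + Y) (G(Y) = 3 + Y*(Y - 9) = 3 + Y*(-9 + Y))
D = 124
D + 9962 = 124 + 9962 = 10086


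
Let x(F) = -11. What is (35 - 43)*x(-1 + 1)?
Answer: 88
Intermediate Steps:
(35 - 43)*x(-1 + 1) = (35 - 43)*(-11) = -8*(-11) = 88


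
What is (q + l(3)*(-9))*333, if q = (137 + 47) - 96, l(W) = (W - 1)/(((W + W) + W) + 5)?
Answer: 202131/7 ≈ 28876.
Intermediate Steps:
l(W) = (-1 + W)/(5 + 3*W) (l(W) = (-1 + W)/((2*W + W) + 5) = (-1 + W)/(3*W + 5) = (-1 + W)/(5 + 3*W))
q = 88 (q = 184 - 96 = 88)
(q + l(3)*(-9))*333 = (88 + ((-1 + 3)/(5 + 3*3))*(-9))*333 = (88 + (2/(5 + 9))*(-9))*333 = (88 + (2/14)*(-9))*333 = (88 + ((1/14)*2)*(-9))*333 = (88 + (⅐)*(-9))*333 = (88 - 9/7)*333 = (607/7)*333 = 202131/7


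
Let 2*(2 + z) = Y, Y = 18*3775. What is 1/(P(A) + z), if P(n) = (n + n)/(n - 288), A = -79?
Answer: 367/12468249 ≈ 2.9435e-5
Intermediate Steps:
P(n) = 2*n/(-288 + n) (P(n) = (2*n)/(-288 + n) = 2*n/(-288 + n))
Y = 67950
z = 33973 (z = -2 + (1/2)*67950 = -2 + 33975 = 33973)
1/(P(A) + z) = 1/(2*(-79)/(-288 - 79) + 33973) = 1/(2*(-79)/(-367) + 33973) = 1/(2*(-79)*(-1/367) + 33973) = 1/(158/367 + 33973) = 1/(12468249/367) = 367/12468249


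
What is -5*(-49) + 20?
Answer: 265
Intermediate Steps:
-5*(-49) + 20 = 245 + 20 = 265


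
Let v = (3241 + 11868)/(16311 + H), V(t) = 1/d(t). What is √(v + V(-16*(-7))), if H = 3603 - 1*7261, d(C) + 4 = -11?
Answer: √40612713690/189795 ≈ 1.0618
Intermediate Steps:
d(C) = -15 (d(C) = -4 - 11 = -15)
H = -3658 (H = 3603 - 7261 = -3658)
V(t) = -1/15 (V(t) = 1/(-15) = -1/15)
v = 15109/12653 (v = (3241 + 11868)/(16311 - 3658) = 15109/12653 ≈ 1.1941)
√(v + V(-16*(-7))) = √(15109/12653 - 1/15) = √(213982/189795) = √40612713690/189795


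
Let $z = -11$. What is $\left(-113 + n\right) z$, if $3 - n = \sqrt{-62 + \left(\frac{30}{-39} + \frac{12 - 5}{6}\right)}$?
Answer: $1210 + \frac{341 i \sqrt{390}}{78} \approx 1210.0 + 86.336 i$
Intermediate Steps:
$n = 3 - \frac{31 i \sqrt{390}}{78}$ ($n = 3 - \sqrt{-62 + \left(\frac{30}{-39} + \frac{12 - 5}{6}\right)} = 3 - \sqrt{-62 + \left(30 \left(- \frac{1}{39}\right) + 7 \cdot \frac{1}{6}\right)} = 3 - \sqrt{-62 + \left(- \frac{10}{13} + \frac{7}{6}\right)} = 3 - \sqrt{-62 + \frac{31}{78}} = 3 - \sqrt{- \frac{4805}{78}} = 3 - \frac{31 i \sqrt{390}}{78} \approx 3.0 - 7.8487 i$)
$\left(-113 + n\right) z = \left(-113 + \left(3 - \frac{31 i \sqrt{390}}{78}\right)\right) \left(-11\right) = \left(-110 - \frac{31 i \sqrt{390}}{78}\right) \left(-11\right) = 1210 + \frac{341 i \sqrt{390}}{78}$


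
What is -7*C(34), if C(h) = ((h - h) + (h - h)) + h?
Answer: -238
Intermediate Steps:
C(h) = h (C(h) = (0 + 0) + h = 0 + h = h)
-7*C(34) = -7*34 = -238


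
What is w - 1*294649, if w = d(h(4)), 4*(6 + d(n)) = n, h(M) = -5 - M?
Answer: -1178629/4 ≈ -2.9466e+5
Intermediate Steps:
d(n) = -6 + n/4
w = -33/4 (w = -6 + (-5 - 1*4)/4 = -6 + (-5 - 4)/4 = -6 + (1/4)*(-9) = -6 - 9/4 = -33/4 ≈ -8.2500)
w - 1*294649 = -33/4 - 1*294649 = -33/4 - 294649 = -1178629/4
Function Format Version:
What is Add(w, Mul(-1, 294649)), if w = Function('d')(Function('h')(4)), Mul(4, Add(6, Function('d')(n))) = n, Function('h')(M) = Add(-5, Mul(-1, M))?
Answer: Rational(-1178629, 4) ≈ -2.9466e+5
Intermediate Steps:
Function('d')(n) = Add(-6, Mul(Rational(1, 4), n))
w = Rational(-33, 4) (w = Add(-6, Mul(Rational(1, 4), Add(-5, Mul(-1, 4)))) = Add(-6, Mul(Rational(1, 4), Add(-5, -4))) = Add(-6, Mul(Rational(1, 4), -9)) = Add(-6, Rational(-9, 4)) = Rational(-33, 4) ≈ -8.2500)
Add(w, Mul(-1, 294649)) = Add(Rational(-33, 4), Mul(-1, 294649)) = Add(Rational(-33, 4), -294649) = Rational(-1178629, 4)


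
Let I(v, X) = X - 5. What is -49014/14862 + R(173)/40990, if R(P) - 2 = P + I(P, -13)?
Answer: -334458421/101532230 ≈ -3.2941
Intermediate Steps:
I(v, X) = -5 + X
R(P) = -16 + P (R(P) = 2 + (P + (-5 - 13)) = 2 + (P - 18) = 2 + (-18 + P) = -16 + P)
-49014/14862 + R(173)/40990 = -49014/14862 + (-16 + 173)/40990 = -49014*1/14862 + 157*(1/40990) = -8169/2477 + 157/40990 = -334458421/101532230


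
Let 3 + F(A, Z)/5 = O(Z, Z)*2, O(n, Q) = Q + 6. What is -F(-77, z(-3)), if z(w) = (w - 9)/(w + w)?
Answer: -65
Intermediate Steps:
O(n, Q) = 6 + Q
z(w) = (-9 + w)/(2*w) (z(w) = (-9 + w)/((2*w)) = (-9 + w)*(1/(2*w)) = (-9 + w)/(2*w))
F(A, Z) = 45 + 10*Z (F(A, Z) = -15 + 5*((6 + Z)*2) = -15 + 5*(12 + 2*Z) = -15 + (60 + 10*Z) = 45 + 10*Z)
-F(-77, z(-3)) = -(45 + 10*((½)*(-9 - 3)/(-3))) = -(45 + 10*((½)*(-⅓)*(-12))) = -(45 + 10*2) = -(45 + 20) = -1*65 = -65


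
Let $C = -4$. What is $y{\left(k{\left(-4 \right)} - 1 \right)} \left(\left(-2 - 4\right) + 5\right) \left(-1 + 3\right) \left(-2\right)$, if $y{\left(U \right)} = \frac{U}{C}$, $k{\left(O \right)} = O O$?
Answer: $-15$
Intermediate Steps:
$k{\left(O \right)} = O^{2}$
$y{\left(U \right)} = - \frac{U}{4}$ ($y{\left(U \right)} = \frac{U}{-4} = U \left(- \frac{1}{4}\right) = - \frac{U}{4}$)
$y{\left(k{\left(-4 \right)} - 1 \right)} \left(\left(-2 - 4\right) + 5\right) \left(-1 + 3\right) \left(-2\right) = - \frac{\left(-4\right)^{2} - 1}{4} \left(\left(-2 - 4\right) + 5\right) \left(-1 + 3\right) \left(-2\right) = - \frac{16 - 1}{4} \left(-6 + 5\right) 2 \left(-2\right) = \left(- \frac{1}{4}\right) 15 \left(-1\right) \left(-4\right) = \left(- \frac{15}{4}\right) \left(-1\right) \left(-4\right) = \frac{15}{4} \left(-4\right) = -15$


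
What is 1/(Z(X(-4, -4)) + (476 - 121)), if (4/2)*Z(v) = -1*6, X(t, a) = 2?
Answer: 1/352 ≈ 0.0028409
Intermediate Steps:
Z(v) = -3 (Z(v) = (-1*6)/2 = (½)*(-6) = -3)
1/(Z(X(-4, -4)) + (476 - 121)) = 1/(-3 + (476 - 121)) = 1/(-3 + 355) = 1/352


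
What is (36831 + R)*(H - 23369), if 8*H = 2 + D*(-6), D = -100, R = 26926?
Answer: -5940558475/4 ≈ -1.4851e+9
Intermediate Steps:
H = 301/4 (H = (2 - 100*(-6))/8 = (2 + 600)/8 = (1/8)*602 = 301/4 ≈ 75.250)
(36831 + R)*(H - 23369) = (36831 + 26926)*(301/4 - 23369) = 63757*(-93175/4) = -5940558475/4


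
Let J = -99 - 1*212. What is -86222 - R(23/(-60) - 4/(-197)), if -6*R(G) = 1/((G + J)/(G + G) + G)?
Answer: -1873795923863768/21732225329 ≈ -86222.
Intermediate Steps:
J = -311 (J = -99 - 212 = -311)
R(G) = -1/(6*(G + (-311 + G)/(2*G))) (R(G) = -1/(6*((G - 311)/(G + G) + G)) = -1/(6*((-311 + G)/((2*G)) + G)) = -1/(6*((-311 + G)*(1/(2*G)) + G)) = -1/(6*((-311 + G)/(2*G) + G)) = -1/(6*(G + (-311 + G)/(2*G))))
-86222 - R(23/(-60) - 4/(-197)) = -86222 - (-1)*(23/(-60) - 4/(-197))/(-933 + 3*(23/(-60) - 4/(-197)) + 6*(23/(-60) - 4/(-197))²) = -86222 - (-1)*(23*(-1/60) - 4*(-1/197))/(-933 + 3*(23*(-1/60) - 4*(-1/197)) + 6*(23*(-1/60) - 4*(-1/197))²) = -86222 - (-1)*(-23/60 + 4/197)/(-933 + 3*(-23/60 + 4/197) + 6*(-23/60 + 4/197)²) = -86222 - (-1)*(-4291)/(11820*(-933 + 3*(-4291/11820) + 6*(-4291/11820)²)) = -86222 - (-1)*(-4291)/(11820*(-933 - 4291/3940 + 6*(18412681/139712400))) = -86222 - (-1)*(-4291)/(11820*(-933 - 4291/3940 + 18412681/23285400)) = -86222 - (-1)*(-4291)/(11820*(-21732225329/23285400)) = -86222 - (-1)*(-4291)*(-23285400)/(11820*21732225329) = -86222 - 1*(-8453270/21732225329) = -86222 + 8453270/21732225329 = -1873795923863768/21732225329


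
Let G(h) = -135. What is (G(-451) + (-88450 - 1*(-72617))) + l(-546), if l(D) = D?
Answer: -16514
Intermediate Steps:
(G(-451) + (-88450 - 1*(-72617))) + l(-546) = (-135 + (-88450 - 1*(-72617))) - 546 = (-135 + (-88450 + 72617)) - 546 = (-135 - 15833) - 546 = -15968 - 546 = -16514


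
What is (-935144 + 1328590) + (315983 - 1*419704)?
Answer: 289725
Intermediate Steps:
(-935144 + 1328590) + (315983 - 1*419704) = 393446 + (315983 - 419704) = 393446 - 103721 = 289725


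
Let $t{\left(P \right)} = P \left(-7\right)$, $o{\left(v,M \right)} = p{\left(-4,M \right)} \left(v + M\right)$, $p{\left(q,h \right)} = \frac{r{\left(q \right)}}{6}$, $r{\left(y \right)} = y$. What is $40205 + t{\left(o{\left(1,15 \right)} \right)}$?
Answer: $\frac{120839}{3} \approx 40280.0$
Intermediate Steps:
$p{\left(q,h \right)} = \frac{q}{6}$
$o{\left(v,M \right)} = - \frac{2 M}{3} - \frac{2 v}{3}$ ($o{\left(v,M \right)} = \frac{1}{6} \left(-4\right) \left(v + M\right) = - \frac{2 \left(M + v\right)}{3} = - \frac{2 M}{3} - \frac{2 v}{3}$)
$t{\left(P \right)} = - 7 P$
$40205 + t{\left(o{\left(1,15 \right)} \right)} = 40205 - 7 \left(\left(- \frac{2}{3}\right) 15 - \frac{2}{3}\right) = 40205 - 7 \left(-10 - \frac{2}{3}\right) = 40205 - - \frac{224}{3} = 40205 + \frac{224}{3} = \frac{120839}{3}$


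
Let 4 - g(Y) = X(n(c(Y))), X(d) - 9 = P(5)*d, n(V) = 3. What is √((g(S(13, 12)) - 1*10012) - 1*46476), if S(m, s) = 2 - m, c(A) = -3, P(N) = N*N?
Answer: 2*I*√14142 ≈ 237.84*I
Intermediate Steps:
P(N) = N²
X(d) = 9 + 25*d (X(d) = 9 + 5²*d = 9 + 25*d)
g(Y) = -80 (g(Y) = 4 - (9 + 25*3) = 4 - (9 + 75) = 4 - 1*84 = 4 - 84 = -80)
√((g(S(13, 12)) - 1*10012) - 1*46476) = √((-80 - 1*10012) - 1*46476) = √((-80 - 10012) - 46476) = √(-10092 - 46476) = √(-56568) = 2*I*√14142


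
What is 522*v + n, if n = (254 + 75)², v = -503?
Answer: -154325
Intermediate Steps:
n = 108241 (n = 329² = 108241)
522*v + n = 522*(-503) + 108241 = -262566 + 108241 = -154325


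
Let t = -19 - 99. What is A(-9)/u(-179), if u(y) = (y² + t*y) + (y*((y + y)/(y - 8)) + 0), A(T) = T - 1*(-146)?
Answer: 25619/9877399 ≈ 0.0025937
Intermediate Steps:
t = -118
A(T) = 146 + T (A(T) = T + 146 = 146 + T)
u(y) = y² - 118*y + 2*y²/(-8 + y) (u(y) = (y² - 118*y) + (y*((y + y)/(y - 8)) + 0) = (y² - 118*y) + (y*((2*y)/(-8 + y)) + 0) = (y² - 118*y) + (y*(2*y/(-8 + y)) + 0) = (y² - 118*y) + (2*y²/(-8 + y) + 0) = (y² - 118*y) + 2*y²/(-8 + y) = y² - 118*y + 2*y²/(-8 + y))
A(-9)/u(-179) = (146 - 9)/((-179*(944 + (-179)² - 124*(-179))/(-8 - 179))) = 137/((-179*(944 + 32041 + 22196)/(-187))) = 137/((-179*(-1/187)*55181)) = 137/(9877399/187) = 137*(187/9877399) = 25619/9877399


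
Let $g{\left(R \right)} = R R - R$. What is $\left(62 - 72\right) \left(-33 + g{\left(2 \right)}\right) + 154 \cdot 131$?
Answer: $20484$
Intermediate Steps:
$g{\left(R \right)} = R^{2} - R$
$\left(62 - 72\right) \left(-33 + g{\left(2 \right)}\right) + 154 \cdot 131 = \left(62 - 72\right) \left(-33 + 2 \left(-1 + 2\right)\right) + 154 \cdot 131 = - 10 \left(-33 + 2 \cdot 1\right) + 20174 = - 10 \left(-33 + 2\right) + 20174 = \left(-10\right) \left(-31\right) + 20174 = 310 + 20174 = 20484$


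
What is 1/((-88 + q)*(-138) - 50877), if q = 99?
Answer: -1/52395 ≈ -1.9086e-5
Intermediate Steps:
1/((-88 + q)*(-138) - 50877) = 1/((-88 + 99)*(-138) - 50877) = 1/(11*(-138) - 50877) = 1/(-1518 - 50877) = 1/(-52395) = -1/52395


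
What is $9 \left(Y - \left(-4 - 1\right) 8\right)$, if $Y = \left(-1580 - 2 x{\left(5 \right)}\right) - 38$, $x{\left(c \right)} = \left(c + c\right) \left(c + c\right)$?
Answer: $-16002$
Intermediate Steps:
$x{\left(c \right)} = 4 c^{2}$ ($x{\left(c \right)} = 2 c 2 c = 4 c^{2}$)
$Y = -1818$ ($Y = \left(-1580 - 2 \cdot 4 \cdot 5^{2}\right) - 38 = \left(-1580 - 2 \cdot 4 \cdot 25\right) - 38 = \left(-1580 - 200\right) - 38 = -1780 - 38 = -1818$)
$9 \left(Y - \left(-4 - 1\right) 8\right) = 9 \left(-1818 - \left(-4 - 1\right) 8\right) = 9 \left(-1818 - \left(-5\right) 8\right) = 9 \left(-1818 - -40\right) = 9 \left(-1818 + 40\right) = 9 \left(-1778\right) = -16002$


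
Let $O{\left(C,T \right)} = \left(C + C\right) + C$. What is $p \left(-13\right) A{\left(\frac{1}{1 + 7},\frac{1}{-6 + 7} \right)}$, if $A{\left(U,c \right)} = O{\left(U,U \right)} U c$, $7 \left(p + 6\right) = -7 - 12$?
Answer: $\frac{2379}{448} \approx 5.3103$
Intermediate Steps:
$p = - \frac{61}{7}$ ($p = -6 + \frac{-7 - 12}{7} = -6 + \frac{1}{7} \left(-19\right) = -6 - \frac{19}{7} = - \frac{61}{7} \approx -8.7143$)
$O{\left(C,T \right)} = 3 C$ ($O{\left(C,T \right)} = 2 C + C = 3 C$)
$A{\left(U,c \right)} = 3 c U^{2}$ ($A{\left(U,c \right)} = 3 U U c = 3 U^{2} c = 3 c U^{2}$)
$p \left(-13\right) A{\left(\frac{1}{1 + 7},\frac{1}{-6 + 7} \right)} = \left(- \frac{61}{7}\right) \left(-13\right) \frac{3 \left(\frac{1}{1 + 7}\right)^{2}}{-6 + 7} = \frac{793 \frac{3 \left(\frac{1}{8}\right)^{2}}{1}}{7} = \frac{793 \cdot 3 \cdot 1 \left(\frac{1}{8}\right)^{2}}{7} = \frac{793 \cdot 3 \cdot 1 \cdot \frac{1}{64}}{7} = \frac{793}{7} \cdot \frac{3}{64} = \frac{2379}{448}$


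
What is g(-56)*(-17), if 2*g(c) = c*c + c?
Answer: -26180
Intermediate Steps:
g(c) = c/2 + c²/2 (g(c) = (c*c + c)/2 = (c² + c)/2 = (c + c²)/2 = c/2 + c²/2)
g(-56)*(-17) = ((½)*(-56)*(1 - 56))*(-17) = ((½)*(-56)*(-55))*(-17) = 1540*(-17) = -26180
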